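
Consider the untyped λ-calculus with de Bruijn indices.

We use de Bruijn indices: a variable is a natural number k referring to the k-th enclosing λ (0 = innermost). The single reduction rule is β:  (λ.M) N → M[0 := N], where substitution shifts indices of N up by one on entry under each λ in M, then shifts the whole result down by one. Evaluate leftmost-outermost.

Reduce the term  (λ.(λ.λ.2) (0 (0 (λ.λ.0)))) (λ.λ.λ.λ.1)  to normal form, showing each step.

  start: (λ.(λ.λ.2) (0 (0 (λ.λ.0)))) (λ.λ.λ.λ.1)
  →1  (λ.λ.λ.λ.λ.λ.1) ((λ.λ.λ.λ.1) ((λ.λ.λ.λ.1) (λ.λ.0)))
  →2  λ.λ.λ.λ.λ.1

Answer: normal form = λ.λ.λ.λ.λ.1  (in 2 steps)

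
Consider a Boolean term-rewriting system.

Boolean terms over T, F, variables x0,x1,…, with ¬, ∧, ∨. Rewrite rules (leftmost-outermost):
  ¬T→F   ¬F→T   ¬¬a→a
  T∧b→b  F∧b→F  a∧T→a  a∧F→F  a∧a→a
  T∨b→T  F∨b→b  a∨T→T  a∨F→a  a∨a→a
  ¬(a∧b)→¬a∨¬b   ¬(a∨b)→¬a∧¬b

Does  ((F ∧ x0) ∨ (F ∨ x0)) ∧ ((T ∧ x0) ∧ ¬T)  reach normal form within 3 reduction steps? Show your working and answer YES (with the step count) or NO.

  start: ((F ∧ x0) ∨ (F ∨ x0)) ∧ ((T ∧ x0) ∧ ¬T)
  →1  (F ∨ (F ∨ x0)) ∧ ((T ∧ x0) ∧ ¬T)
  →2  (F ∨ x0) ∧ ((T ∧ x0) ∧ ¬T)
  →3  x0 ∧ ((T ∧ x0) ∧ ¬T)

Answer: NO — after 3 steps the term is x0 ∧ ((T ∧ x0) ∧ ¬T), not yet normal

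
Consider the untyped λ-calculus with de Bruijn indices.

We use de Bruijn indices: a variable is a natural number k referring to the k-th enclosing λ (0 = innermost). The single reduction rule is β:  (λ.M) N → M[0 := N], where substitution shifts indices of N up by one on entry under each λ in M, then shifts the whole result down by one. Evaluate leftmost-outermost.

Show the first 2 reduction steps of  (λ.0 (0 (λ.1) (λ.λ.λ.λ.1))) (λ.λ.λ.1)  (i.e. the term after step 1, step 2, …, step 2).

Answer: after 2 steps: λ.λ.1

Derivation:
  start: (λ.0 (0 (λ.1) (λ.λ.λ.λ.1))) (λ.λ.λ.1)
  step 1: (λ.λ.λ.1) ((λ.λ.λ.1) (λ.λ.λ.λ.1) (λ.λ.λ.λ.1))
  step 2: λ.λ.1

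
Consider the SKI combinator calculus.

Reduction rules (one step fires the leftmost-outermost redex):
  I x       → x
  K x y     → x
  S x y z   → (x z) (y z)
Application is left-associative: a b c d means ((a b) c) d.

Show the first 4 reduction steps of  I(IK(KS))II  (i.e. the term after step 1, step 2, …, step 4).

Answer: after 4 steps: S

Derivation:
  start: I(IK(KS))II
  step 1: IK(KS)II
  step 2: K(KS)II
  step 3: KSI
  step 4: S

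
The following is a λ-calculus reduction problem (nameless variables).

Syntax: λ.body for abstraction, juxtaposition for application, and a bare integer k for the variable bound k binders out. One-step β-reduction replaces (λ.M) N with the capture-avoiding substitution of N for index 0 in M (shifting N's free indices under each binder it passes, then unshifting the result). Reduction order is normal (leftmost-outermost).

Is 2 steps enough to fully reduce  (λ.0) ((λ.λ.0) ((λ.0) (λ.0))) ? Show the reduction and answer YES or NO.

Answer: YES — reaches normal form λ.0 in 2 ≤ 2 steps

Working:
  start: (λ.0) ((λ.λ.0) ((λ.0) (λ.0)))
  →1  (λ.λ.0) ((λ.0) (λ.0))
  →2  λ.0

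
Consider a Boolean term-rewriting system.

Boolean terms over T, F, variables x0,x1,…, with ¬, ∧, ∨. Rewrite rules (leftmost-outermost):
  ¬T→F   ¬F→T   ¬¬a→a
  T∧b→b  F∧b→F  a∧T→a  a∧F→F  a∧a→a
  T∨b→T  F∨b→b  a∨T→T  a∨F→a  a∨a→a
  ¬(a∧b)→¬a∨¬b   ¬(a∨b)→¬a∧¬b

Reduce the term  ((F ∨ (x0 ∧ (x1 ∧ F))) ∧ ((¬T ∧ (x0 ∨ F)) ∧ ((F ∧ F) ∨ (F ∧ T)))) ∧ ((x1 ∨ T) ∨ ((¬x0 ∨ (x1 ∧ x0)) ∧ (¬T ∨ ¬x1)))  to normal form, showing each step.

  start: ((F ∨ (x0 ∧ (x1 ∧ F))) ∧ ((¬T ∧ (x0 ∨ F)) ∧ ((F ∧ F) ∨ (F ∧ T)))) ∧ ((x1 ∨ T) ∨ ((¬x0 ∨ (x1 ∧ x0)) ∧ (¬T ∨ ¬x1)))
  [1] ((x0 ∧ (x1 ∧ F)) ∧ ((¬T ∧ (x0 ∨ F)) ∧ ((F ∧ F) ∨ (F ∧ T)))) ∧ ((x1 ∨ T) ∨ ((¬x0 ∨ (x1 ∧ x0)) ∧ (¬T ∨ ¬x1)))
  [2] ((x0 ∧ F) ∧ ((¬T ∧ (x0 ∨ F)) ∧ ((F ∧ F) ∨ (F ∧ T)))) ∧ ((x1 ∨ T) ∨ ((¬x0 ∨ (x1 ∧ x0)) ∧ (¬T ∨ ¬x1)))
  [3] (F ∧ ((¬T ∧ (x0 ∨ F)) ∧ ((F ∧ F) ∨ (F ∧ T)))) ∧ ((x1 ∨ T) ∨ ((¬x0 ∨ (x1 ∧ x0)) ∧ (¬T ∨ ¬x1)))
  [4] F ∧ ((x1 ∨ T) ∨ ((¬x0 ∨ (x1 ∧ x0)) ∧ (¬T ∨ ¬x1)))
  [5] F

Answer: normal form = F  (in 5 steps)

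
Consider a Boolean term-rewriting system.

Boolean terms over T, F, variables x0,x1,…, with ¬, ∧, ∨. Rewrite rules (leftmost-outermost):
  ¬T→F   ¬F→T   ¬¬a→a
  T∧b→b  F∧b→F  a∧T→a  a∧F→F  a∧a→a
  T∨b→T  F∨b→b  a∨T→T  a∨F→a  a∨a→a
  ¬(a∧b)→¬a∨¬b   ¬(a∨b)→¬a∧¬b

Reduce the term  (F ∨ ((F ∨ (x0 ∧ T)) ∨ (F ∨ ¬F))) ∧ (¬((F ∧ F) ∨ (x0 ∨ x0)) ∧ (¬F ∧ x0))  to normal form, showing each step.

  start: (F ∨ ((F ∨ (x0 ∧ T)) ∨ (F ∨ ¬F))) ∧ (¬((F ∧ F) ∨ (x0 ∨ x0)) ∧ (¬F ∧ x0))
  [1] ((F ∨ (x0 ∧ T)) ∨ (F ∨ ¬F)) ∧ (¬((F ∧ F) ∨ (x0 ∨ x0)) ∧ (¬F ∧ x0))
  [2] ((x0 ∧ T) ∨ (F ∨ ¬F)) ∧ (¬((F ∧ F) ∨ (x0 ∨ x0)) ∧ (¬F ∧ x0))
  [3] (x0 ∨ (F ∨ ¬F)) ∧ (¬((F ∧ F) ∨ (x0 ∨ x0)) ∧ (¬F ∧ x0))
  [4] (x0 ∨ ¬F) ∧ (¬((F ∧ F) ∨ (x0 ∨ x0)) ∧ (¬F ∧ x0))
  [5] (x0 ∨ T) ∧ (¬((F ∧ F) ∨ (x0 ∨ x0)) ∧ (¬F ∧ x0))
  [6] T ∧ (¬((F ∧ F) ∨ (x0 ∨ x0)) ∧ (¬F ∧ x0))
  [7] ¬((F ∧ F) ∨ (x0 ∨ x0)) ∧ (¬F ∧ x0)
  [8] (¬(F ∧ F) ∧ ¬(x0 ∨ x0)) ∧ (¬F ∧ x0)
  [9] ((¬F ∨ ¬F) ∧ ¬(x0 ∨ x0)) ∧ (¬F ∧ x0)
  [10] (¬F ∧ ¬(x0 ∨ x0)) ∧ (¬F ∧ x0)
  [11] (T ∧ ¬(x0 ∨ x0)) ∧ (¬F ∧ x0)
  [12] ¬(x0 ∨ x0) ∧ (¬F ∧ x0)
  [13] (¬x0 ∧ ¬x0) ∧ (¬F ∧ x0)
  [14] ¬x0 ∧ (¬F ∧ x0)
  [15] ¬x0 ∧ (T ∧ x0)
  [16] ¬x0 ∧ x0

Answer: normal form = ¬x0 ∧ x0  (in 16 steps)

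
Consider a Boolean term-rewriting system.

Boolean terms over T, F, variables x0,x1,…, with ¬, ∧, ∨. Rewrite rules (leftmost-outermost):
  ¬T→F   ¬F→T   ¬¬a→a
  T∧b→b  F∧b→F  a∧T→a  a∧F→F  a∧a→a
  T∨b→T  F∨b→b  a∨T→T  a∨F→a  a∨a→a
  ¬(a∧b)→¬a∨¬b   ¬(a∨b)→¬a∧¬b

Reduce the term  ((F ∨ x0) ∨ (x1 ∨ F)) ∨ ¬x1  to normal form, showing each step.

Answer: normal form = (x0 ∨ x1) ∨ ¬x1  (in 2 steps)

Derivation:
  start: ((F ∨ x0) ∨ (x1 ∨ F)) ∨ ¬x1
  step 1: (x0 ∨ (x1 ∨ F)) ∨ ¬x1
  step 2: (x0 ∨ x1) ∨ ¬x1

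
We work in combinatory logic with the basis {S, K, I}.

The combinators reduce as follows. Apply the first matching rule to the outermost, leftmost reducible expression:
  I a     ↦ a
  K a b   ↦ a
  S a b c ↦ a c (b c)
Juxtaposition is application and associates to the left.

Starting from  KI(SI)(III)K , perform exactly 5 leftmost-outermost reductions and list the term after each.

Answer: after 5 steps: K

Working:
  start: KI(SI)(III)K
  step 1: I(III)K
  step 2: IIIK
  step 3: IIK
  step 4: IK
  step 5: K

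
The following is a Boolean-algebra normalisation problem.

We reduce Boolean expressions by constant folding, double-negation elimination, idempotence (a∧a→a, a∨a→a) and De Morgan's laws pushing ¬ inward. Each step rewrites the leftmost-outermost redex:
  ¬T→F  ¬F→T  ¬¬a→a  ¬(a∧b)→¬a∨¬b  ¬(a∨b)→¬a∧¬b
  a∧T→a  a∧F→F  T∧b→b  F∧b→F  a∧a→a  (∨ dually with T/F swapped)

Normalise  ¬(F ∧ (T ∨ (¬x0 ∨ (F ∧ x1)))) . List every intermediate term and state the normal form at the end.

  start: ¬(F ∧ (T ∨ (¬x0 ∨ (F ∧ x1))))
  →1  ¬F ∨ ¬(T ∨ (¬x0 ∨ (F ∧ x1)))
  →2  T ∨ ¬(T ∨ (¬x0 ∨ (F ∧ x1)))
  →3  T

Answer: normal form = T  (in 3 steps)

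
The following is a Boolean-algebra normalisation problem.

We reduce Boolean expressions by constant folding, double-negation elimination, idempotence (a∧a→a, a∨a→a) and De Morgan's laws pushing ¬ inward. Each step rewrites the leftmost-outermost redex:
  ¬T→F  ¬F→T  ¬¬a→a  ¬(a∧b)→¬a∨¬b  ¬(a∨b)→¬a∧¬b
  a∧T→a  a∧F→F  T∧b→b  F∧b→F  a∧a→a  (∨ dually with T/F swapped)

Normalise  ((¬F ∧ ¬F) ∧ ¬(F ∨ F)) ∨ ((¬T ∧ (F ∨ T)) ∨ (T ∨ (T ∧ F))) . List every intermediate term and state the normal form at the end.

  start: ((¬F ∧ ¬F) ∧ ¬(F ∨ F)) ∨ ((¬T ∧ (F ∨ T)) ∨ (T ∨ (T ∧ F)))
  step 1: (¬F ∧ ¬(F ∨ F)) ∨ ((¬T ∧ (F ∨ T)) ∨ (T ∨ (T ∧ F)))
  step 2: (T ∧ ¬(F ∨ F)) ∨ ((¬T ∧ (F ∨ T)) ∨ (T ∨ (T ∧ F)))
  step 3: ¬(F ∨ F) ∨ ((¬T ∧ (F ∨ T)) ∨ (T ∨ (T ∧ F)))
  step 4: (¬F ∧ ¬F) ∨ ((¬T ∧ (F ∨ T)) ∨ (T ∨ (T ∧ F)))
  step 5: ¬F ∨ ((¬T ∧ (F ∨ T)) ∨ (T ∨ (T ∧ F)))
  step 6: T ∨ ((¬T ∧ (F ∨ T)) ∨ (T ∨ (T ∧ F)))
  step 7: T

Answer: normal form = T  (in 7 steps)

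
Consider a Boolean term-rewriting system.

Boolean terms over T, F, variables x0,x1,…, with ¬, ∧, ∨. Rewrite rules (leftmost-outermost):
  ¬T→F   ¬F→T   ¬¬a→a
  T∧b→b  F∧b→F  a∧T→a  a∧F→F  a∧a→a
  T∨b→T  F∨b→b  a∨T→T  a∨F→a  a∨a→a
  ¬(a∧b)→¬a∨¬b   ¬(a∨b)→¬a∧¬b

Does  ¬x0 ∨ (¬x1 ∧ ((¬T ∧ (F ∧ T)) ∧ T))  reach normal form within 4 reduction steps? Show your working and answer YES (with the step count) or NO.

  start: ¬x0 ∨ (¬x1 ∧ ((¬T ∧ (F ∧ T)) ∧ T))
  [1] ¬x0 ∨ (¬x1 ∧ (¬T ∧ (F ∧ T)))
  [2] ¬x0 ∨ (¬x1 ∧ (F ∧ (F ∧ T)))
  [3] ¬x0 ∨ (¬x1 ∧ F)
  [4] ¬x0 ∨ F

Answer: NO — after 4 steps the term is ¬x0 ∨ F, not yet normal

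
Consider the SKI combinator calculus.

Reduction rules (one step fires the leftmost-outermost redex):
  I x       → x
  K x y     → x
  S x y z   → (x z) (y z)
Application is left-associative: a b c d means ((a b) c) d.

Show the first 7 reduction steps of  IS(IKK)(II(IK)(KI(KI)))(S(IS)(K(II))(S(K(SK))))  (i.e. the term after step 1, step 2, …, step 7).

Answer: after 7 steps: K(K(KI(KI))(S(IS)(K(II))(S(K(SK)))))

Reduction:
  start: IS(IKK)(II(IK)(KI(KI)))(S(IS)(K(II))(S(K(SK))))
  →1  S(IKK)(II(IK)(KI(KI)))(S(IS)(K(II))(S(K(SK))))
  →2  IKK(S(IS)(K(II))(S(K(SK))))(II(IK)(KI(KI))(S(IS)(K(II))(S(K(SK)))))
  →3  KK(S(IS)(K(II))(S(K(SK))))(II(IK)(KI(KI))(S(IS)(K(II))(S(K(SK)))))
  →4  K(II(IK)(KI(KI))(S(IS)(K(II))(S(K(SK)))))
  →5  K(I(IK)(KI(KI))(S(IS)(K(II))(S(K(SK)))))
  →6  K(IK(KI(KI))(S(IS)(K(II))(S(K(SK)))))
  →7  K(K(KI(KI))(S(IS)(K(II))(S(K(SK)))))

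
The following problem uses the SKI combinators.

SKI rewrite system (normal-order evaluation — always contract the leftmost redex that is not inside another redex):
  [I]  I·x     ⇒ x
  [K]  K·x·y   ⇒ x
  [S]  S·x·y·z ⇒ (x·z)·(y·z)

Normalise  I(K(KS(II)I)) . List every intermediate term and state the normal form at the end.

  start: I(K(KS(II)I))
  step 1: K(KS(II)I)
  step 2: K(SI)

Answer: normal form = K(SI)  (in 2 steps)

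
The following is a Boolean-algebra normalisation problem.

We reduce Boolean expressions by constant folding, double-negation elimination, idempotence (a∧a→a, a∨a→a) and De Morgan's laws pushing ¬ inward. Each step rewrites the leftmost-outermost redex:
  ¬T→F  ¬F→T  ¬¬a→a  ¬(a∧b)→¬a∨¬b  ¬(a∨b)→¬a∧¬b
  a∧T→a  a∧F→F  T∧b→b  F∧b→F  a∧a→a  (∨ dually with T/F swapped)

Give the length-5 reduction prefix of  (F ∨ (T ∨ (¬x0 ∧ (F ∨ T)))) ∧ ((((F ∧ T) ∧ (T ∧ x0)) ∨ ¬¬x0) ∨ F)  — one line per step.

  start: (F ∨ (T ∨ (¬x0 ∧ (F ∨ T)))) ∧ ((((F ∧ T) ∧ (T ∧ x0)) ∨ ¬¬x0) ∨ F)
  [1] (T ∨ (¬x0 ∧ (F ∨ T))) ∧ ((((F ∧ T) ∧ (T ∧ x0)) ∨ ¬¬x0) ∨ F)
  [2] T ∧ ((((F ∧ T) ∧ (T ∧ x0)) ∨ ¬¬x0) ∨ F)
  [3] (((F ∧ T) ∧ (T ∧ x0)) ∨ ¬¬x0) ∨ F
  [4] ((F ∧ T) ∧ (T ∧ x0)) ∨ ¬¬x0
  [5] (F ∧ (T ∧ x0)) ∨ ¬¬x0

Answer: after 5 steps: (F ∧ (T ∧ x0)) ∨ ¬¬x0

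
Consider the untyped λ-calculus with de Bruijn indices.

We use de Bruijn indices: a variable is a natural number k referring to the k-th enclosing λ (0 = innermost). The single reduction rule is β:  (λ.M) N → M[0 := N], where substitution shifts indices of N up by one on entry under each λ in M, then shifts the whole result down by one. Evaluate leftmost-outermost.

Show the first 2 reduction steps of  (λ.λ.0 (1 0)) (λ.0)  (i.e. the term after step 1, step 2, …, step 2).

  start: (λ.λ.0 (1 0)) (λ.0)
  →1  λ.0 ((λ.0) 0)
  →2  λ.0 0

Answer: after 2 steps: λ.0 0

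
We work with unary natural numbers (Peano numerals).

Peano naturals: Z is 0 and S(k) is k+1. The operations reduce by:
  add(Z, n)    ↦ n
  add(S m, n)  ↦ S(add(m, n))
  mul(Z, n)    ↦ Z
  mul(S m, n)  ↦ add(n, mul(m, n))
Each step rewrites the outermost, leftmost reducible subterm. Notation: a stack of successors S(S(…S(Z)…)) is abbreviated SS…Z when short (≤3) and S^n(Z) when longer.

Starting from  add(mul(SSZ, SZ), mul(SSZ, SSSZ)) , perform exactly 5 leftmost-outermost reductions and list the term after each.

  start: add(mul(SSZ, SZ), mul(SSZ, SSSZ))
  →1  add(add(SZ, mul(SZ, SZ)), mul(SSZ, SSSZ))
  →2  add(S(add(Z, mul(SZ, SZ))), mul(SSZ, SSSZ))
  →3  S(add(add(Z, mul(SZ, SZ)), mul(SSZ, SSSZ)))
  →4  S(add(mul(SZ, SZ), mul(SSZ, SSSZ)))
  →5  S(add(add(SZ, mul(Z, SZ)), mul(SSZ, SSSZ)))

Answer: after 5 steps: S(add(add(SZ, mul(Z, SZ)), mul(SSZ, SSSZ)))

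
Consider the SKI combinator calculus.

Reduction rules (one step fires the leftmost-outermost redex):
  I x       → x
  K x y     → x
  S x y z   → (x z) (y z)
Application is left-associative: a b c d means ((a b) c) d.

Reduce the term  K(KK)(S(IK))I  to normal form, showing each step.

Answer: normal form = K  (in 2 steps)

Working:
  start: K(KK)(S(IK))I
  step 1: KKI
  step 2: K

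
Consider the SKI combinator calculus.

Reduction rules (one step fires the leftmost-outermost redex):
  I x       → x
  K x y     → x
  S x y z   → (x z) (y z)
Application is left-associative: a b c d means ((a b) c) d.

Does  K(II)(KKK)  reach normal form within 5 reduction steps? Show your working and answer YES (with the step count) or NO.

Answer: YES — reaches normal form I in 2 ≤ 5 steps

Working:
  start: K(II)(KKK)
  step 1: II
  step 2: I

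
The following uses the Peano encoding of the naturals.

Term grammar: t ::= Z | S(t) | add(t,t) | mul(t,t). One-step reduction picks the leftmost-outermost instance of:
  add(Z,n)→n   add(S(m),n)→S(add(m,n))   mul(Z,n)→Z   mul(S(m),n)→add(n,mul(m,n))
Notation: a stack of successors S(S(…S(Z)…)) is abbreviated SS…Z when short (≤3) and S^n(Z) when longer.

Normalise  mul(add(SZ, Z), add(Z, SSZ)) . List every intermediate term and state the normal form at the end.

  start: mul(add(SZ, Z), add(Z, SSZ))
  [1] mul(S(add(Z, Z)), add(Z, SSZ))
  [2] add(add(Z, SSZ), mul(add(Z, Z), add(Z, SSZ)))
  [3] add(SSZ, mul(add(Z, Z), add(Z, SSZ)))
  [4] S(add(SZ, mul(add(Z, Z), add(Z, SSZ))))
  [5] S(S(add(Z, mul(add(Z, Z), add(Z, SSZ)))))
  [6] S(S(mul(add(Z, Z), add(Z, SSZ))))
  [7] S(S(mul(Z, add(Z, SSZ))))
  [8] SSZ

Answer: normal form = SSZ  (in 8 steps)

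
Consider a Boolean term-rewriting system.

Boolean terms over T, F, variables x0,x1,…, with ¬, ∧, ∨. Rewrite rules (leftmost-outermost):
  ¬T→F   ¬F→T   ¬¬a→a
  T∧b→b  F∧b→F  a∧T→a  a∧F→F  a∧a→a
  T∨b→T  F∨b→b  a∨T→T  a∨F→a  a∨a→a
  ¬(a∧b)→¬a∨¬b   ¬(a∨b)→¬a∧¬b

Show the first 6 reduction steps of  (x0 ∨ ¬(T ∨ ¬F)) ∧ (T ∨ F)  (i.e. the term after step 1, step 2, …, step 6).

Answer: after 6 steps: x0

Working:
  start: (x0 ∨ ¬(T ∨ ¬F)) ∧ (T ∨ F)
  step 1: (x0 ∨ (¬T ∧ ¬¬F)) ∧ (T ∨ F)
  step 2: (x0 ∨ (F ∧ ¬¬F)) ∧ (T ∨ F)
  step 3: (x0 ∨ F) ∧ (T ∨ F)
  step 4: x0 ∧ (T ∨ F)
  step 5: x0 ∧ T
  step 6: x0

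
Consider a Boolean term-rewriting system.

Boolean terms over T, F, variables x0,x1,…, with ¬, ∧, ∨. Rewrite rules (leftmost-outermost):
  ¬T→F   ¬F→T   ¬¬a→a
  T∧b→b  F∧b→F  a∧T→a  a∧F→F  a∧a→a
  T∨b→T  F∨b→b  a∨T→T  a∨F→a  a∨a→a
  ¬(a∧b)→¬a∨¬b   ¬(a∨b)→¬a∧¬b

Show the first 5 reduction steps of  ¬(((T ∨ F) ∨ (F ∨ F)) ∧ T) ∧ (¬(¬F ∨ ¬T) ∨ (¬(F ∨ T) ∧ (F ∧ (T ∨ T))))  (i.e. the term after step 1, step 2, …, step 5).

Answer: after 5 steps: ((F ∧ ¬(F ∨ F)) ∨ ¬T) ∧ (¬(¬F ∨ ¬T) ∨ (¬(F ∨ T) ∧ (F ∧ (T ∨ T))))

Working:
  start: ¬(((T ∨ F) ∨ (F ∨ F)) ∧ T) ∧ (¬(¬F ∨ ¬T) ∨ (¬(F ∨ T) ∧ (F ∧ (T ∨ T))))
  →1  (¬((T ∨ F) ∨ (F ∨ F)) ∨ ¬T) ∧ (¬(¬F ∨ ¬T) ∨ (¬(F ∨ T) ∧ (F ∧ (T ∨ T))))
  →2  ((¬(T ∨ F) ∧ ¬(F ∨ F)) ∨ ¬T) ∧ (¬(¬F ∨ ¬T) ∨ (¬(F ∨ T) ∧ (F ∧ (T ∨ T))))
  →3  (((¬T ∧ ¬F) ∧ ¬(F ∨ F)) ∨ ¬T) ∧ (¬(¬F ∨ ¬T) ∨ (¬(F ∨ T) ∧ (F ∧ (T ∨ T))))
  →4  (((F ∧ ¬F) ∧ ¬(F ∨ F)) ∨ ¬T) ∧ (¬(¬F ∨ ¬T) ∨ (¬(F ∨ T) ∧ (F ∧ (T ∨ T))))
  →5  ((F ∧ ¬(F ∨ F)) ∨ ¬T) ∧ (¬(¬F ∨ ¬T) ∨ (¬(F ∨ T) ∧ (F ∧ (T ∨ T))))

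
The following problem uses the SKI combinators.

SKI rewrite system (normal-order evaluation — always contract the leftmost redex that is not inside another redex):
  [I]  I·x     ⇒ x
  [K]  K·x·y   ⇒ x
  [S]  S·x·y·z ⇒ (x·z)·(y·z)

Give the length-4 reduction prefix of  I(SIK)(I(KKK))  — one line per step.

Answer: after 4 steps: KKK(K(I(KKK)))

Reduction:
  start: I(SIK)(I(KKK))
  →1  SIK(I(KKK))
  →2  I(I(KKK))(K(I(KKK)))
  →3  I(KKK)(K(I(KKK)))
  →4  KKK(K(I(KKK)))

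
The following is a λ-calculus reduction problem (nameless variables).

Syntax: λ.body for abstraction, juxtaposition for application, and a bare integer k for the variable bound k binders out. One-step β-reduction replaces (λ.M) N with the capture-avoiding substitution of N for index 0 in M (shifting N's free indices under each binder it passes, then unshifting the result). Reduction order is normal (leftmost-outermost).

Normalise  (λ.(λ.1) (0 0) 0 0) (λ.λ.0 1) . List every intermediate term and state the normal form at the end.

  start: (λ.(λ.1) (0 0) 0 0) (λ.λ.0 1)
  [1] (λ.λ.λ.0 1) ((λ.λ.0 1) (λ.λ.0 1)) (λ.λ.0 1) (λ.λ.0 1)
  [2] (λ.λ.0 1) (λ.λ.0 1) (λ.λ.0 1)
  [3] (λ.0 (λ.λ.0 1)) (λ.λ.0 1)
  [4] (λ.λ.0 1) (λ.λ.0 1)
  [5] λ.0 (λ.λ.0 1)

Answer: normal form = λ.0 (λ.λ.0 1)  (in 5 steps)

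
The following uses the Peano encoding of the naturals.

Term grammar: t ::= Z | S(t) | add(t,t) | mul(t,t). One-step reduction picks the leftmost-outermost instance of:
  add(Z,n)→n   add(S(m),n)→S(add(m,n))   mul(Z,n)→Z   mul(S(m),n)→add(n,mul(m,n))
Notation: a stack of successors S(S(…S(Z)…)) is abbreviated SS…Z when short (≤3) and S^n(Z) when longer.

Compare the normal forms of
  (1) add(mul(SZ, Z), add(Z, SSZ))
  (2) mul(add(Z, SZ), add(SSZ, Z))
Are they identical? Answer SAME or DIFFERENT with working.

Term A:
  start: add(mul(SZ, Z), add(Z, SSZ))
  →1  add(add(Z, mul(Z, Z)), add(Z, SSZ))
  →2  add(mul(Z, Z), add(Z, SSZ))
  →3  add(Z, add(Z, SSZ))
  →4  add(Z, SSZ)
  →5  SSZ

Term B:
  start: mul(add(Z, SZ), add(SSZ, Z))
  →1  mul(SZ, add(SSZ, Z))
  →2  add(add(SSZ, Z), mul(Z, add(SSZ, Z)))
  →3  add(S(add(SZ, Z)), mul(Z, add(SSZ, Z)))
  →4  S(add(add(SZ, Z), mul(Z, add(SSZ, Z))))
  →5  S(add(S(add(Z, Z)), mul(Z, add(SSZ, Z))))
  →6  S(S(add(add(Z, Z), mul(Z, add(SSZ, Z)))))
  →7  S(S(add(Z, mul(Z, add(SSZ, Z)))))
  →8  S(S(mul(Z, add(SSZ, Z))))
  →9  SSZ

Answer: SAME — A ⇓ SSZ, B ⇓ SSZ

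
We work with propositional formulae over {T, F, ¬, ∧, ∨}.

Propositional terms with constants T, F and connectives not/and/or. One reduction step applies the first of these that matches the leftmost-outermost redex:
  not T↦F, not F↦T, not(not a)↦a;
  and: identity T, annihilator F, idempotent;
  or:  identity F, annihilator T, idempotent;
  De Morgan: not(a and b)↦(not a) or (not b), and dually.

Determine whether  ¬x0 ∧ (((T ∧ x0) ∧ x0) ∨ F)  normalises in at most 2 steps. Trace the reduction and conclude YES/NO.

  start: ¬x0 ∧ (((T ∧ x0) ∧ x0) ∨ F)
  step 1: ¬x0 ∧ ((T ∧ x0) ∧ x0)
  step 2: ¬x0 ∧ (x0 ∧ x0)

Answer: NO — after 2 steps the term is ¬x0 ∧ (x0 ∧ x0), not yet normal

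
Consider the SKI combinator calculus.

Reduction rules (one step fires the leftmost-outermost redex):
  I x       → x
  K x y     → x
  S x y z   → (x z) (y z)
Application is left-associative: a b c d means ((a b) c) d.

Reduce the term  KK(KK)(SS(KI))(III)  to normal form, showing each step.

Answer: normal form = SS(KI)  (in 2 steps)

Derivation:
  start: KK(KK)(SS(KI))(III)
  →1  K(SS(KI))(III)
  →2  SS(KI)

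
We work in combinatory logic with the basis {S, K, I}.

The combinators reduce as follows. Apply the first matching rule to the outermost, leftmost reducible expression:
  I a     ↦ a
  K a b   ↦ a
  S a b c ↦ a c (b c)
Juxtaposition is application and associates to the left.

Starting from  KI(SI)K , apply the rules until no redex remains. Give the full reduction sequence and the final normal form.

Answer: normal form = K  (in 2 steps)

Derivation:
  start: KI(SI)K
  →1  IK
  →2  K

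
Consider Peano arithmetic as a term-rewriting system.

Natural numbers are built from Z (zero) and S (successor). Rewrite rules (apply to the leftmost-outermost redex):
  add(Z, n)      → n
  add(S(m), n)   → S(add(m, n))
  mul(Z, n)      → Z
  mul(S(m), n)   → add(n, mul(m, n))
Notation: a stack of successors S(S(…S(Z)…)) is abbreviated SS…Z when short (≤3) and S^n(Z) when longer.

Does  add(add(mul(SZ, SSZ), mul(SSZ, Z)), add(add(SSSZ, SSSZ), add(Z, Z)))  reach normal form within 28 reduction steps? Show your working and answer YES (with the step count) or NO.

  start: add(add(mul(SZ, SSZ), mul(SSZ, Z)), add(add(SSSZ, SSSZ), add(Z, Z)))
  step 1: add(add(add(SSZ, mul(Z, SSZ)), mul(SSZ, Z)), add(add(SSSZ, SSSZ), add(Z, Z)))
  step 2: add(add(S(add(SZ, mul(Z, SSZ))), mul(SSZ, Z)), add(add(SSSZ, SSSZ), add(Z, Z)))
  step 3: add(S(add(add(SZ, mul(Z, SSZ)), mul(SSZ, Z))), add(add(SSSZ, SSSZ), add(Z, Z)))
  step 4: S(add(add(add(SZ, mul(Z, SSZ)), mul(SSZ, Z)), add(add(SSSZ, SSSZ), add(Z, Z))))
  step 5: S(add(add(S(add(Z, mul(Z, SSZ))), mul(SSZ, Z)), add(add(SSSZ, SSSZ), add(Z, Z))))
  step 6: S(add(S(add(add(Z, mul(Z, SSZ)), mul(SSZ, Z))), add(add(SSSZ, SSSZ), add(Z, Z))))
  step 7: S(S(add(add(add(Z, mul(Z, SSZ)), mul(SSZ, Z)), add(add(SSSZ, SSSZ), add(Z, Z)))))
  step 8: S(S(add(add(mul(Z, SSZ), mul(SSZ, Z)), add(add(SSSZ, SSSZ), add(Z, Z)))))
  step 9: S(S(add(add(Z, mul(SSZ, Z)), add(add(SSSZ, SSSZ), add(Z, Z)))))
  step 10: S(S(add(mul(SSZ, Z), add(add(SSSZ, SSSZ), add(Z, Z)))))
  step 11: S(S(add(add(Z, mul(SZ, Z)), add(add(SSSZ, SSSZ), add(Z, Z)))))
  step 12: S(S(add(mul(SZ, Z), add(add(SSSZ, SSSZ), add(Z, Z)))))
  step 13: S(S(add(add(Z, mul(Z, Z)), add(add(SSSZ, SSSZ), add(Z, Z)))))
  step 14: S(S(add(mul(Z, Z), add(add(SSSZ, SSSZ), add(Z, Z)))))
  step 15: S(S(add(Z, add(add(SSSZ, SSSZ), add(Z, Z)))))
  step 16: S(S(add(add(SSSZ, SSSZ), add(Z, Z))))
  step 17: S(S(add(S(add(SSZ, SSSZ)), add(Z, Z))))
  step 18: S(S(S(add(add(SSZ, SSSZ), add(Z, Z)))))
  step 19: S(S(S(add(S(add(SZ, SSSZ)), add(Z, Z)))))
  step 20: S(S(S(S(add(add(SZ, SSSZ), add(Z, Z))))))
  step 21: S(S(S(S(add(S(add(Z, SSSZ)), add(Z, Z))))))
  step 22: S(S(S(S(S(add(add(Z, SSSZ), add(Z, Z)))))))
  step 23: S(S(S(S(S(add(SSSZ, add(Z, Z)))))))
  step 24: S(S(S(S(S(S(add(SSZ, add(Z, Z))))))))
  step 25: S(S(S(S(S(S(S(add(SZ, add(Z, Z)))))))))
  step 26: S(S(S(S(S(S(S(S(add(Z, add(Z, Z))))))))))
  step 27: S(S(S(S(S(S(S(S(add(Z, Z)))))))))
  step 28: S^8(Z)

Answer: YES — reaches normal form S^8(Z) in 28 ≤ 28 steps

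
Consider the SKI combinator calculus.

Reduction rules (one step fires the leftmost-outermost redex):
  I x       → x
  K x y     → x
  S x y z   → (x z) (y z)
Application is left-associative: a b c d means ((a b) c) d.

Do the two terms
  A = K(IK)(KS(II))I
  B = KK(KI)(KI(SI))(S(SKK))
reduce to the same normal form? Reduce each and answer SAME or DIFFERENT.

Term A:
  start: K(IK)(KS(II))I
  →1  IKI
  →2  KI

Term B:
  start: KK(KI)(KI(SI))(S(SKK))
  →1  K(KI(SI))(S(SKK))
  →2  KI(SI)
  →3  I

Answer: DIFFERENT — A ⇓ KI, B ⇓ I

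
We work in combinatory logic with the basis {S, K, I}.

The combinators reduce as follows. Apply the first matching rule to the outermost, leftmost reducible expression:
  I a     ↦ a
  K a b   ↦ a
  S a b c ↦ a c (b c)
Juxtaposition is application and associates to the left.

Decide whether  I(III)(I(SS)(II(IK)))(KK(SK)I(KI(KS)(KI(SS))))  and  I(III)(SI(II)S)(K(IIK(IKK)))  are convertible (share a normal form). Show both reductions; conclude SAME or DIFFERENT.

Term A:
  start: I(III)(I(SS)(II(IK)))(KK(SK)I(KI(KS)(KI(SS))))
  step 1: III(I(SS)(II(IK)))(KK(SK)I(KI(KS)(KI(SS))))
  step 2: II(I(SS)(II(IK)))(KK(SK)I(KI(KS)(KI(SS))))
  step 3: I(I(SS)(II(IK)))(KK(SK)I(KI(KS)(KI(SS))))
  step 4: I(SS)(II(IK))(KK(SK)I(KI(KS)(KI(SS))))
  step 5: SS(II(IK))(KK(SK)I(KI(KS)(KI(SS))))
  step 6: S(KK(SK)I(KI(KS)(KI(SS))))(II(IK)(KK(SK)I(KI(KS)(KI(SS)))))
  step 7: S(KI(KI(KS)(KI(SS))))(II(IK)(KK(SK)I(KI(KS)(KI(SS)))))
  step 8: SI(II(IK)(KK(SK)I(KI(KS)(KI(SS)))))
  step 9: SI(I(IK)(KK(SK)I(KI(KS)(KI(SS)))))
  step 10: SI(IK(KK(SK)I(KI(KS)(KI(SS)))))
  step 11: SI(K(KK(SK)I(KI(KS)(KI(SS)))))
  step 12: SI(K(KI(KI(KS)(KI(SS)))))
  step 13: SI(KI)

Term B:
  start: I(III)(SI(II)S)(K(IIK(IKK)))
  step 1: III(SI(II)S)(K(IIK(IKK)))
  step 2: II(SI(II)S)(K(IIK(IKK)))
  step 3: I(SI(II)S)(K(IIK(IKK)))
  step 4: SI(II)S(K(IIK(IKK)))
  step 5: IS(IIS)(K(IIK(IKK)))
  step 6: S(IIS)(K(IIK(IKK)))
  step 7: S(IS)(K(IIK(IKK)))
  step 8: SS(K(IIK(IKK)))
  step 9: SS(K(IK(IKK)))
  step 10: SS(K(K(IKK)))
  step 11: SS(K(K(KK)))

Answer: DIFFERENT — A ⇓ SI(KI), B ⇓ SS(K(K(KK)))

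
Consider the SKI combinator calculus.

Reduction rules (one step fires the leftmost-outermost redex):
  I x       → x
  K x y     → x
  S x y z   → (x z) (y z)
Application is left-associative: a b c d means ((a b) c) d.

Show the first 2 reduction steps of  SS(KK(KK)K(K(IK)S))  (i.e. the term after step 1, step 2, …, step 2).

  start: SS(KK(KK)K(K(IK)S))
  [1] SS(KK(K(IK)S))
  [2] SSK

Answer: after 2 steps: SSK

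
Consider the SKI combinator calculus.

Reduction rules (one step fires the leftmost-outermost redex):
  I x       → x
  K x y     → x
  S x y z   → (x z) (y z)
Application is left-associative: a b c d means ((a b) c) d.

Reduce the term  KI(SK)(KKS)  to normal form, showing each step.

Answer: normal form = K  (in 3 steps)

Reduction:
  start: KI(SK)(KKS)
  step 1: I(KKS)
  step 2: KKS
  step 3: K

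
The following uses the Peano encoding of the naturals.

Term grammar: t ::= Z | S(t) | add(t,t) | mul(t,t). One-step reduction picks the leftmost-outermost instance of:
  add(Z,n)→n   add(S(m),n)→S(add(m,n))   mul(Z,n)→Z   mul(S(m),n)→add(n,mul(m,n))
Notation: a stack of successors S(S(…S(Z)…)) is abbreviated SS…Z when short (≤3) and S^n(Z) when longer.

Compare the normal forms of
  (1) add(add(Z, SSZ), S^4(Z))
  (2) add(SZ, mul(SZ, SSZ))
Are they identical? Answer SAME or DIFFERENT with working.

Term A:
  start: add(add(Z, SSZ), S^4(Z))
  →1  add(SSZ, S^4(Z))
  →2  S(add(SZ, S^4(Z)))
  →3  S(S(add(Z, S^4(Z))))
  →4  S^6(Z)

Term B:
  start: add(SZ, mul(SZ, SSZ))
  →1  S(add(Z, mul(SZ, SSZ)))
  →2  S(mul(SZ, SSZ))
  →3  S(add(SSZ, mul(Z, SSZ)))
  →4  S(S(add(SZ, mul(Z, SSZ))))
  →5  S(S(S(add(Z, mul(Z, SSZ)))))
  →6  S(S(S(mul(Z, SSZ))))
  →7  SSSZ

Answer: DIFFERENT — A ⇓ S^6(Z), B ⇓ SSSZ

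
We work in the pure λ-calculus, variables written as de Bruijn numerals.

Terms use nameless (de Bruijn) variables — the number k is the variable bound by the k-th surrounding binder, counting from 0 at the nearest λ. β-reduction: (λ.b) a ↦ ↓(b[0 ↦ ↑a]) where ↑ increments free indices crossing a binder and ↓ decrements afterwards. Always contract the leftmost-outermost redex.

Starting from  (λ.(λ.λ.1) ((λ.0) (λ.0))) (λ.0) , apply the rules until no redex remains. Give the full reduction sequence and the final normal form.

Answer: normal form = λ.λ.0  (in 3 steps)

Derivation:
  start: (λ.(λ.λ.1) ((λ.0) (λ.0))) (λ.0)
  [1] (λ.λ.1) ((λ.0) (λ.0))
  [2] λ.(λ.0) (λ.0)
  [3] λ.λ.0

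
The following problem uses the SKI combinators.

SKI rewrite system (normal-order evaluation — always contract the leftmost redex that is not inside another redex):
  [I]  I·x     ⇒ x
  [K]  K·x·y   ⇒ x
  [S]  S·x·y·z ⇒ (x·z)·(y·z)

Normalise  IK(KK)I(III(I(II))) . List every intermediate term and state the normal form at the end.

Answer: normal form = K  (in 3 steps)

Working:
  start: IK(KK)I(III(I(II)))
  step 1: K(KK)I(III(I(II)))
  step 2: KK(III(I(II)))
  step 3: K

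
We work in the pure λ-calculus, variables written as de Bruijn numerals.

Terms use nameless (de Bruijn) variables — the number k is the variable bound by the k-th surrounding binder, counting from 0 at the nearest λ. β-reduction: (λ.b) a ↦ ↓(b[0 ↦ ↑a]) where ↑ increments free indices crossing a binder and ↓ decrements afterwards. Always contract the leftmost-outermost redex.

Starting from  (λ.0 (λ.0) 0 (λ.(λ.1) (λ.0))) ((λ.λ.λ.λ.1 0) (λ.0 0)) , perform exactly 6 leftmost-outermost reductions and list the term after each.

Answer: after 6 steps: (λ.λ.λ.1 0) (λ.(λ.1) (λ.0))

Working:
  start: (λ.0 (λ.0) 0 (λ.(λ.1) (λ.0))) ((λ.λ.λ.λ.1 0) (λ.0 0))
  [1] (λ.λ.λ.λ.1 0) (λ.0 0) (λ.0) ((λ.λ.λ.λ.1 0) (λ.0 0)) (λ.(λ.1) (λ.0))
  [2] (λ.λ.λ.1 0) (λ.0) ((λ.λ.λ.λ.1 0) (λ.0 0)) (λ.(λ.1) (λ.0))
  [3] (λ.λ.1 0) ((λ.λ.λ.λ.1 0) (λ.0 0)) (λ.(λ.1) (λ.0))
  [4] (λ.(λ.λ.λ.λ.1 0) (λ.0 0) 0) (λ.(λ.1) (λ.0))
  [5] (λ.λ.λ.λ.1 0) (λ.0 0) (λ.(λ.1) (λ.0))
  [6] (λ.λ.λ.1 0) (λ.(λ.1) (λ.0))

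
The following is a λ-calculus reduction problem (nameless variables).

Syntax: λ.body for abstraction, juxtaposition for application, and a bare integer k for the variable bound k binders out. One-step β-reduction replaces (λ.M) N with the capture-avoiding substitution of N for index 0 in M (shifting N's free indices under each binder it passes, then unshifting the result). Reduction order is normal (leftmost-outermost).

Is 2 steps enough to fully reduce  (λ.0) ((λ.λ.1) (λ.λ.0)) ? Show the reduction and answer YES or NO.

Answer: YES — reaches normal form λ.λ.λ.0 in 2 ≤ 2 steps

Derivation:
  start: (λ.0) ((λ.λ.1) (λ.λ.0))
  [1] (λ.λ.1) (λ.λ.0)
  [2] λ.λ.λ.0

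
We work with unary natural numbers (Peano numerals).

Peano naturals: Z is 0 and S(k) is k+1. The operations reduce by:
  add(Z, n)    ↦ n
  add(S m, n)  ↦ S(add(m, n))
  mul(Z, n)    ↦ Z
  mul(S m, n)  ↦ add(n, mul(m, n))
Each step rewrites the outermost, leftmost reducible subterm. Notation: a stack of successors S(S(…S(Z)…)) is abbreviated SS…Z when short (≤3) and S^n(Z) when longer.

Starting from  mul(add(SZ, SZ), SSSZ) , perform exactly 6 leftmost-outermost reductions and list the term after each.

  start: mul(add(SZ, SZ), SSSZ)
  →1  mul(S(add(Z, SZ)), SSSZ)
  →2  add(SSSZ, mul(add(Z, SZ), SSSZ))
  →3  S(add(SSZ, mul(add(Z, SZ), SSSZ)))
  →4  S(S(add(SZ, mul(add(Z, SZ), SSSZ))))
  →5  S(S(S(add(Z, mul(add(Z, SZ), SSSZ)))))
  →6  S(S(S(mul(add(Z, SZ), SSSZ))))

Answer: after 6 steps: S(S(S(mul(add(Z, SZ), SSSZ))))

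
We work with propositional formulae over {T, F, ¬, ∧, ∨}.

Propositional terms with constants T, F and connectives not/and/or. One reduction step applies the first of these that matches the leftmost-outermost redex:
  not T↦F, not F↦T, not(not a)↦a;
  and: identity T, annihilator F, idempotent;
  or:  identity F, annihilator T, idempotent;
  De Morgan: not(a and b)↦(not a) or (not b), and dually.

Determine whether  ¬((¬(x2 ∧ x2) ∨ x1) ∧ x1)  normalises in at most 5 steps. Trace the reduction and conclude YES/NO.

  start: ¬((¬(x2 ∧ x2) ∨ x1) ∧ x1)
  [1] ¬(¬(x2 ∧ x2) ∨ x1) ∨ ¬x1
  [2] (¬¬(x2 ∧ x2) ∧ ¬x1) ∨ ¬x1
  [3] ((x2 ∧ x2) ∧ ¬x1) ∨ ¬x1
  [4] (x2 ∧ ¬x1) ∨ ¬x1

Answer: YES — reaches normal form (x2 ∧ ¬x1) ∨ ¬x1 in 4 ≤ 5 steps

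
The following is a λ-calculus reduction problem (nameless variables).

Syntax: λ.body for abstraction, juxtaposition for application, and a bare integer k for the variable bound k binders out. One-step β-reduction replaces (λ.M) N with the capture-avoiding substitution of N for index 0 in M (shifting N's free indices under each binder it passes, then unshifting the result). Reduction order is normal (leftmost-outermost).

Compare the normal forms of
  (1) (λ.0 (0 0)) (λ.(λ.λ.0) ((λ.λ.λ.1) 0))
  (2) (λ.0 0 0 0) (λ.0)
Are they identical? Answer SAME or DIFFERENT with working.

Term A:
  start: (λ.0 (0 0)) (λ.(λ.λ.0) ((λ.λ.λ.1) 0))
  →1  (λ.(λ.λ.0) ((λ.λ.λ.1) 0)) ((λ.(λ.λ.0) ((λ.λ.λ.1) 0)) (λ.(λ.λ.0) ((λ.λ.λ.1) 0)))
  →2  (λ.λ.0) ((λ.λ.λ.1) ((λ.(λ.λ.0) ((λ.λ.λ.1) 0)) (λ.(λ.λ.0) ((λ.λ.λ.1) 0))))
  →3  λ.0

Term B:
  start: (λ.0 0 0 0) (λ.0)
  →1  (λ.0) (λ.0) (λ.0) (λ.0)
  →2  (λ.0) (λ.0) (λ.0)
  →3  (λ.0) (λ.0)
  →4  λ.0

Answer: SAME — A ⇓ λ.0, B ⇓ λ.0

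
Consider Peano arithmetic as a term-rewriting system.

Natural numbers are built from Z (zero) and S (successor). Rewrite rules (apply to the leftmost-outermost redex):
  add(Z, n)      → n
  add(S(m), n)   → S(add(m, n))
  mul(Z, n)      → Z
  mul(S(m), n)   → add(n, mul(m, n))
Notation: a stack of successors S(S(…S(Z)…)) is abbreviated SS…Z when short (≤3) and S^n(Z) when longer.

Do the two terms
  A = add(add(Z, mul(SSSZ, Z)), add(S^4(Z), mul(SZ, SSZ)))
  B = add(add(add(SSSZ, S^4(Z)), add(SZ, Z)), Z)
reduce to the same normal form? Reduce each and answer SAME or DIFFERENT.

Term A:
  start: add(add(Z, mul(SSSZ, Z)), add(S^4(Z), mul(SZ, SSZ)))
  [1] add(mul(SSSZ, Z), add(S^4(Z), mul(SZ, SSZ)))
  [2] add(add(Z, mul(SSZ, Z)), add(S^4(Z), mul(SZ, SSZ)))
  [3] add(mul(SSZ, Z), add(S^4(Z), mul(SZ, SSZ)))
  [4] add(add(Z, mul(SZ, Z)), add(S^4(Z), mul(SZ, SSZ)))
  [5] add(mul(SZ, Z), add(S^4(Z), mul(SZ, SSZ)))
  [6] add(add(Z, mul(Z, Z)), add(S^4(Z), mul(SZ, SSZ)))
  [7] add(mul(Z, Z), add(S^4(Z), mul(SZ, SSZ)))
  [8] add(Z, add(S^4(Z), mul(SZ, SSZ)))
  [9] add(S^4(Z), mul(SZ, SSZ))
  [10] S(add(SSSZ, mul(SZ, SSZ)))
  [11] S(S(add(SSZ, mul(SZ, SSZ))))
  [12] S(S(S(add(SZ, mul(SZ, SSZ)))))
  [13] S(S(S(S(add(Z, mul(SZ, SSZ))))))
  [14] S(S(S(S(mul(SZ, SSZ)))))
  [15] S(S(S(S(add(SSZ, mul(Z, SSZ))))))
  [16] S(S(S(S(S(add(SZ, mul(Z, SSZ)))))))
  [17] S(S(S(S(S(S(add(Z, mul(Z, SSZ))))))))
  [18] S(S(S(S(S(S(mul(Z, SSZ)))))))
  [19] S^6(Z)

Term B:
  start: add(add(add(SSSZ, S^4(Z)), add(SZ, Z)), Z)
  [1] add(add(S(add(SSZ, S^4(Z))), add(SZ, Z)), Z)
  [2] add(S(add(add(SSZ, S^4(Z)), add(SZ, Z))), Z)
  [3] S(add(add(add(SSZ, S^4(Z)), add(SZ, Z)), Z))
  [4] S(add(add(S(add(SZ, S^4(Z))), add(SZ, Z)), Z))
  [5] S(add(S(add(add(SZ, S^4(Z)), add(SZ, Z))), Z))
  [6] S(S(add(add(add(SZ, S^4(Z)), add(SZ, Z)), Z)))
  [7] S(S(add(add(S(add(Z, S^4(Z))), add(SZ, Z)), Z)))
  [8] S(S(add(S(add(add(Z, S^4(Z)), add(SZ, Z))), Z)))
  [9] S(S(S(add(add(add(Z, S^4(Z)), add(SZ, Z)), Z))))
  [10] S(S(S(add(add(S^4(Z), add(SZ, Z)), Z))))
  [11] S(S(S(add(S(add(SSSZ, add(SZ, Z))), Z))))
  [12] S(S(S(S(add(add(SSSZ, add(SZ, Z)), Z)))))
  [13] S(S(S(S(add(S(add(SSZ, add(SZ, Z))), Z)))))
  [14] S(S(S(S(S(add(add(SSZ, add(SZ, Z)), Z))))))
  [15] S(S(S(S(S(add(S(add(SZ, add(SZ, Z))), Z))))))
  [16] S(S(S(S(S(S(add(add(SZ, add(SZ, Z)), Z)))))))
  [17] S(S(S(S(S(S(add(S(add(Z, add(SZ, Z))), Z)))))))
  [18] S(S(S(S(S(S(S(add(add(Z, add(SZ, Z)), Z))))))))
  [19] S(S(S(S(S(S(S(add(add(SZ, Z), Z))))))))
  [20] S(S(S(S(S(S(S(add(S(add(Z, Z)), Z))))))))
  [21] S(S(S(S(S(S(S(S(add(add(Z, Z), Z)))))))))
  [22] S(S(S(S(S(S(S(S(add(Z, Z)))))))))
  [23] S^8(Z)

Answer: DIFFERENT — A ⇓ S^6(Z), B ⇓ S^8(Z)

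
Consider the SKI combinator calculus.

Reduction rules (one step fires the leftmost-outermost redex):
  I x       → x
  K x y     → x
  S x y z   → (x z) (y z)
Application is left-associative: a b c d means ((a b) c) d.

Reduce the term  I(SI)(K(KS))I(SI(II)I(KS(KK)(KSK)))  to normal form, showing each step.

  start: I(SI)(K(KS))I(SI(II)I(KS(KK)(KSK)))
  [1] SI(K(KS))I(SI(II)I(KS(KK)(KSK)))
  [2] II(K(KS)I)(SI(II)I(KS(KK)(KSK)))
  [3] I(K(KS)I)(SI(II)I(KS(KK)(KSK)))
  [4] K(KS)I(SI(II)I(KS(KK)(KSK)))
  [5] KS(SI(II)I(KS(KK)(KSK)))
  [6] S

Answer: normal form = S  (in 6 steps)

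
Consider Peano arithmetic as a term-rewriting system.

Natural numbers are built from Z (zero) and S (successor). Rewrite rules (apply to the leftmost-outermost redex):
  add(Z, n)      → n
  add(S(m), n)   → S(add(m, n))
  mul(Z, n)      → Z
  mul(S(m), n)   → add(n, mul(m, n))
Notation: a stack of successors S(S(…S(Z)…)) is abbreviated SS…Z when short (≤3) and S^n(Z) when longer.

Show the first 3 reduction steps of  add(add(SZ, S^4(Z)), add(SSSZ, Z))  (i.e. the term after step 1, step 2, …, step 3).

Answer: after 3 steps: S(add(S^4(Z), add(SSSZ, Z)))

Reduction:
  start: add(add(SZ, S^4(Z)), add(SSSZ, Z))
  [1] add(S(add(Z, S^4(Z))), add(SSSZ, Z))
  [2] S(add(add(Z, S^4(Z)), add(SSSZ, Z)))
  [3] S(add(S^4(Z), add(SSSZ, Z)))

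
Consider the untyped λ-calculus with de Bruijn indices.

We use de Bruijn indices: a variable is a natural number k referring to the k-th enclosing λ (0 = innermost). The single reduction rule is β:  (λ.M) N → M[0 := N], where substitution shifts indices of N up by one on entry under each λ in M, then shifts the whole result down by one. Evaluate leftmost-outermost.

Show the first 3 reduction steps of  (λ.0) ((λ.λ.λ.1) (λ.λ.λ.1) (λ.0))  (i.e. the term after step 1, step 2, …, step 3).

  start: (λ.0) ((λ.λ.λ.1) (λ.λ.λ.1) (λ.0))
  [1] (λ.λ.λ.1) (λ.λ.λ.1) (λ.0)
  [2] (λ.λ.1) (λ.0)
  [3] λ.λ.0

Answer: after 3 steps: λ.λ.0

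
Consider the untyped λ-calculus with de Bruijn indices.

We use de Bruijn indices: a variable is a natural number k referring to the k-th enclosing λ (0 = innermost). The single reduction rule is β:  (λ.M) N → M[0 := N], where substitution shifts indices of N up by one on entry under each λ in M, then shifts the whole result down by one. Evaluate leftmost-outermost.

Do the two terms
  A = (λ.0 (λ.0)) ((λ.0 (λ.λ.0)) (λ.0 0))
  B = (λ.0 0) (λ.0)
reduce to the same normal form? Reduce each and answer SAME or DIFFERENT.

Answer: SAME — A ⇓ λ.0, B ⇓ λ.0

Derivation:
Term A:
  start: (λ.0 (λ.0)) ((λ.0 (λ.λ.0)) (λ.0 0))
  →1  (λ.0 (λ.λ.0)) (λ.0 0) (λ.0)
  →2  (λ.0 0) (λ.λ.0) (λ.0)
  →3  (λ.λ.0) (λ.λ.0) (λ.0)
  →4  (λ.0) (λ.0)
  →5  λ.0

Term B:
  start: (λ.0 0) (λ.0)
  →1  (λ.0) (λ.0)
  →2  λ.0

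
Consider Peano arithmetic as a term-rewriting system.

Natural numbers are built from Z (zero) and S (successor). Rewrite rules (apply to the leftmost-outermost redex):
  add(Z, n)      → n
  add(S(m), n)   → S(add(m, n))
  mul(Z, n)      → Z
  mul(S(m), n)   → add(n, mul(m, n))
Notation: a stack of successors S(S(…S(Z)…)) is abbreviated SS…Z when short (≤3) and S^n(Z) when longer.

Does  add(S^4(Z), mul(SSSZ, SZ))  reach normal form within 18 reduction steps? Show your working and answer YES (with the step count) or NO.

  start: add(S^4(Z), mul(SSSZ, SZ))
  →1  S(add(SSSZ, mul(SSSZ, SZ)))
  →2  S(S(add(SSZ, mul(SSSZ, SZ))))
  →3  S(S(S(add(SZ, mul(SSSZ, SZ)))))
  →4  S(S(S(S(add(Z, mul(SSSZ, SZ))))))
  →5  S(S(S(S(mul(SSSZ, SZ)))))
  →6  S(S(S(S(add(SZ, mul(SSZ, SZ))))))
  →7  S(S(S(S(S(add(Z, mul(SSZ, SZ)))))))
  →8  S(S(S(S(S(mul(SSZ, SZ))))))
  →9  S(S(S(S(S(add(SZ, mul(SZ, SZ)))))))
  →10  S(S(S(S(S(S(add(Z, mul(SZ, SZ))))))))
  →11  S(S(S(S(S(S(mul(SZ, SZ)))))))
  →12  S(S(S(S(S(S(add(SZ, mul(Z, SZ))))))))
  →13  S(S(S(S(S(S(S(add(Z, mul(Z, SZ)))))))))
  →14  S(S(S(S(S(S(S(mul(Z, SZ))))))))
  →15  S^7(Z)

Answer: YES — reaches normal form S^7(Z) in 15 ≤ 18 steps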